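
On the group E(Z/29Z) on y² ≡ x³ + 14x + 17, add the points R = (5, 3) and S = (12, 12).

(3, 12)

(5, 3) + (12, 12). λ = (12 - 3)/(12 - 5) ≡ 9/7 mod 29. 7⁻¹ ≡ 25 (mod 29), so λ ≡ 22.
  x = λ² - 5 - 12 = 484 - 17 ≡ 3; y = λ·(5 - 3) - 3 ≡ 12. → (3, 12)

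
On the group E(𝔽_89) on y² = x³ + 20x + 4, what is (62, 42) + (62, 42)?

tangent at (62, 42): λ = (3·62² + 20)/(2·42) ≡ 71/84. 84⁻¹ ≡ 71 (mod 89), so λ ≡ 71·71 ≡ 57.
  x = λ² - 62 - 62 = 3249 - 124 ≡ 10; y = λ·(62 - 10) - 42 ≡ 74. → (10, 74)

(10, 74)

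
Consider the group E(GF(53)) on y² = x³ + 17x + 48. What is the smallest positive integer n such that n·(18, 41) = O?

2P: tangent at (18, 41): λ = (3·18² + 17)/(2·41) ≡ 35/29. 29⁻¹ ≡ 11 (mod 53), so λ ≡ 35·11 ≡ 14.
  x = λ² - 18 - 18 = 196 - 36 ≡ 1; y = λ·(18 - 1) - 41 ≡ 38. → (1, 38)
3P: (1, 38) + (18, 41). λ = (41 - 38)/(18 - 1) ≡ 3/17 mod 53. 17⁻¹ ≡ 25 (mod 53) since 17·25 = 425 ≡ 1, so λ ≡ 22.
  x = λ² - 1 - 18 = 484 - 19 ≡ 41; y = λ·(1 - 41) - 38 ≡ 36. → (41, 36)
4P: (41, 36) + (18, 41). λ = (41 - 36)/(18 - 41) ≡ 5/30 mod 53. 30⁻¹ ≡ 23 (mod 53), so λ ≡ 9.
  x = λ² - 41 - 18 = 81 - 59 ≡ 22; y = λ·(41 - 22) - 36 ≡ 29. → (22, 29)
5P: (22, 29) + (18, 41). λ = (41 - 29)/(18 - 22) ≡ 12/49 mod 53. 49⁻¹ ≡ 13 (mod 53) since 49·13 = 637 ≡ 1, so λ ≡ 50.
  x = λ² - 22 - 18 = 2500 - 40 ≡ 22; y = λ·(22 - 22) - 29 ≡ 24. → (22, 24)
6P: (22, 24) + (18, 41). λ = (41 - 24)/(18 - 22) ≡ 17/49 mod 53. 49⁻¹ ≡ 13 (mod 53), so λ ≡ 9.
  x = λ² - 22 - 18 = 81 - 40 ≡ 41; y = λ·(22 - 41) - 24 ≡ 17. → (41, 17)
7P: (41, 17) + (18, 41). λ = (41 - 17)/(18 - 41) ≡ 24/30 mod 53. 30⁻¹ ≡ 23 (mod 53) since 30·23 = 690 ≡ 1, so λ ≡ 22.
  x = λ² - 41 - 18 = 484 - 59 ≡ 1; y = λ·(41 - 1) - 17 ≡ 15. → (1, 15)
8P: (1, 15) + (18, 41). λ = (41 - 15)/(18 - 1) ≡ 26/17 mod 53. 17⁻¹ ≡ 25 (mod 53), so λ ≡ 14.
  x = λ² - 1 - 18 = 196 - 19 ≡ 18; y = λ·(1 - 18) - 15 ≡ 12. → (18, 12)
9P: (18, 12) + (18, 41): same x and y₁ ≡ -y₂, so the sum is O.
9P = O, so the order is 9.

9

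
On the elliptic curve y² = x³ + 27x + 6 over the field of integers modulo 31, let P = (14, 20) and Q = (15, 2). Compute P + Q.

(16, 16)

(14, 20) + (15, 2). λ = (2 - 20)/(15 - 14) ≡ 13/1 mod 31. 1⁻¹ ≡ 1 (mod 31), so λ ≡ 13.
  x = λ² - 14 - 15 = 169 - 29 ≡ 16; y = λ·(14 - 16) - 20 ≡ 16. → (16, 16)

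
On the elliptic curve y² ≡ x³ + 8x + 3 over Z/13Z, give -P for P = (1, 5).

-(1, 5) = (1, -5 mod 13) = (1, 8).

(1, 8)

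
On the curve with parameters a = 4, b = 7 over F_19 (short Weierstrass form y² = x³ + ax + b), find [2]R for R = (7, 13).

(12, 4)

tangent at (7, 13): λ = (3·7² + 4)/(2·13) ≡ 18/7. 7⁻¹ ≡ 11 (mod 19), so λ ≡ 18·11 ≡ 8.
  x = λ² - 7 - 7 = 64 - 14 ≡ 12; y = λ·(7 - 12) - 13 ≡ 4. → (12, 4)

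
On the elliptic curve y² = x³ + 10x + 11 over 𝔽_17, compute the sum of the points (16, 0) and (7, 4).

(16, 0) + (7, 4). λ = (4 - 0)/(7 - 16) ≡ 4/8 mod 17. 8⁻¹ ≡ 15 (mod 17), so λ ≡ 9.
  x = λ² - 16 - 7 = 81 - 23 ≡ 7; y = λ·(16 - 7) - 0 ≡ 13. → (7, 13)

(7, 13)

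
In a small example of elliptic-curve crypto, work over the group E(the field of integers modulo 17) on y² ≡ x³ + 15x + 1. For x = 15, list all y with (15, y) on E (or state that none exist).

x³ + 15x + 1 = 3601 ≡ 14 (mod 17).
14 is a non-residue mod 17; no y exists.

none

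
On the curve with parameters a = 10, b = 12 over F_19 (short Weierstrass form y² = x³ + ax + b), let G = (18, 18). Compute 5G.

Double-and-add on 5 = (101)₂. Start with G = (18, 18) for the leading 1-bit.
double: tangent at (18, 18): λ = (3·18² + 10)/(2·18) ≡ 13/17. 17⁻¹ ≡ 9 (mod 19), so λ ≡ 13·9 ≡ 3.
  x = λ² - 18 - 18 = 9 - 36 ≡ 11; y = λ·(18 - 11) - 18 ≡ 3. → (11, 3)
double: tangent at (11, 3): λ = (3·11² + 10)/(2·3) ≡ 12/6. 6⁻¹ ≡ 16 (mod 19), so λ ≡ 12·16 ≡ 2.
  x = λ² - 11 - 11 = 4 - 22 ≡ 1; y = λ·(11 - 1) - 3 ≡ 17. → (1, 17)
add G: (1, 17) + (18, 18). λ = (18 - 17)/(18 - 1) ≡ 1/17 mod 19. 17⁻¹ ≡ 9 (mod 19) since 17·9 = 153 ≡ 1, so λ ≡ 9.
  x = λ² - 1 - 18 = 81 - 19 ≡ 5; y = λ·(1 - 5) - 17 ≡ 4. → (5, 4)

(5, 4)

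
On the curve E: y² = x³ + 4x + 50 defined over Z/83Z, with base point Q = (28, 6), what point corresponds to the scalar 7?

Double-and-add on 7 = (111)₂. Start with Q = (28, 6) for the leading 1-bit.
double: tangent at (28, 6): λ = (3·28² + 4)/(2·6) ≡ 32/12. 12⁻¹ ≡ 7 (mod 83) since 12·7 = 84 ≡ 1, so λ ≡ 32·7 ≡ 58.
  x = λ² - 28 - 28 = 3364 - 56 ≡ 71; y = λ·(28 - 71) - 6 ≡ 73. → (71, 73)
add Q: (71, 73) + (28, 6). λ = (6 - 73)/(28 - 71) ≡ 16/40 mod 83. 40⁻¹ ≡ 27 (mod 83), so λ ≡ 17.
  x = λ² - 71 - 28 = 289 - 99 ≡ 24; y = λ·(71 - 24) - 73 ≡ 62. → (24, 62)
double: tangent at (24, 62): λ = (3·24² + 4)/(2·62) ≡ 72/41. 41⁻¹ ≡ 81 (mod 83) since 41·81 = 3321 ≡ 1, so λ ≡ 72·81 ≡ 22.
  x = λ² - 24 - 24 = 484 - 48 ≡ 21; y = λ·(24 - 21) - 62 ≡ 4. → (21, 4)
add Q: (21, 4) + (28, 6). λ = (6 - 4)/(28 - 21) ≡ 2/7 mod 83. 7⁻¹ ≡ 12 (mod 83), so λ ≡ 24.
  x = λ² - 21 - 28 = 576 - 49 ≡ 29; y = λ·(21 - 29) - 4 ≡ 53. → (29, 53)

(29, 53)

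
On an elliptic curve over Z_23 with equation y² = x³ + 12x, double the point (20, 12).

tangent at (20, 12): λ = (3·20² + 12)/(2·12) ≡ 16/1. 1⁻¹ ≡ 1 (mod 23), so λ ≡ 16·1 ≡ 16.
  x = λ² - 20 - 20 = 256 - 40 ≡ 9; y = λ·(20 - 9) - 12 ≡ 3. → (9, 3)

(9, 3)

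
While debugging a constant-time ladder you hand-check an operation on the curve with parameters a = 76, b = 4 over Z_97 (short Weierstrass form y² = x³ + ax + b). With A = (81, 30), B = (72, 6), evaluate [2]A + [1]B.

First 2A:
Repeated addition: build up to 2A.
2A: tangent at (81, 30): λ = (3·81² + 76)/(2·30) ≡ 68/60. 60⁻¹ ≡ 76 (mod 97), so λ ≡ 68·76 ≡ 27.
  x = λ² - 81 - 81 = 729 - 162 ≡ 82; y = λ·(81 - 82) - 30 ≡ 40. → (82, 40)
2A = (82, 40).
Finally 2A + B:
(82, 40) + (72, 6). λ = (6 - 40)/(72 - 82) ≡ 63/87 mod 97. 87⁻¹ ≡ 29 (mod 97) since 87·29 = 2523 ≡ 1, so λ ≡ 81.
  x = λ² - 82 - 72 = 6561 - 154 ≡ 5; y = λ·(82 - 5) - 40 ≡ 86. → (5, 86)

(5, 86)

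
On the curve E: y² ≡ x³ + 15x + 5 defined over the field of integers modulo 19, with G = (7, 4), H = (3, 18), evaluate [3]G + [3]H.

First 3G:
Repeated addition: build up to 3G.
2G: tangent at (7, 4): λ = (3·7² + 15)/(2·4) ≡ 10/8. 8⁻¹ ≡ 12 (mod 19), so λ ≡ 10·12 ≡ 6.
  x = λ² - 7 - 7 = 36 - 14 ≡ 3; y = λ·(7 - 3) - 4 ≡ 1. → (3, 1)
3G: (3, 1) + (7, 4). λ = (4 - 1)/(7 - 3) ≡ 3/4 mod 19. 4⁻¹ ≡ 5 (mod 19), so λ ≡ 15.
  x = λ² - 3 - 7 = 225 - 10 ≡ 6; y = λ·(3 - 6) - 1 ≡ 11. → (6, 11)
3G = (6, 11).
Next 3H:
Repeated addition: build up to 3H.
2H: tangent at (3, 18): λ = (3·3² + 15)/(2·18) ≡ 4/17. 17⁻¹ ≡ 9 (mod 19), so λ ≡ 4·9 ≡ 17.
  x = λ² - 3 - 3 = 289 - 6 ≡ 17; y = λ·(3 - 17) - 18 ≡ 10. → (17, 10)
3H: (17, 10) + (3, 18). λ = (18 - 10)/(3 - 17) ≡ 8/5 mod 19. 5⁻¹ ≡ 4 (mod 19), so λ ≡ 13.
  x = λ² - 17 - 3 = 169 - 20 ≡ 16; y = λ·(17 - 16) - 10 ≡ 3. → (16, 3)
3H = (16, 3).
Finally 3G + 3H:
(6, 11) + (16, 3). λ = (3 - 11)/(16 - 6) ≡ 11/10 mod 19. 10⁻¹ ≡ 2 (mod 19) since 10·2 = 20 ≡ 1, so λ ≡ 3.
  x = λ² - 6 - 16 = 9 - 22 ≡ 6; y = λ·(6 - 6) - 11 ≡ 8. → (6, 8)

(6, 8)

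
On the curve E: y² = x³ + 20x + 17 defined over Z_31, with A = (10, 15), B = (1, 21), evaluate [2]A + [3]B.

First 2A:
Repeated addition: build up to 2A.
2A: tangent at (10, 15): λ = (3·10² + 20)/(2·15) ≡ 10/30. 30⁻¹ ≡ 30 (mod 31) since 30·30 = 900 ≡ 1, so λ ≡ 10·30 ≡ 21.
  x = λ² - 10 - 10 = 441 - 20 ≡ 18; y = λ·(10 - 18) - 15 ≡ 3. → (18, 3)
2A = (18, 3).
Next 3B:
Repeated addition: build up to 3B.
2B: tangent at (1, 21): λ = (3·1² + 20)/(2·21) ≡ 23/11. 11⁻¹ ≡ 17 (mod 31) since 11·17 = 187 ≡ 1, so λ ≡ 23·17 ≡ 19.
  x = λ² - 1 - 1 = 361 - 2 ≡ 18; y = λ·(1 - 18) - 21 ≡ 28. → (18, 28)
3B: (18, 28) + (1, 21). λ = (21 - 28)/(1 - 18) ≡ 24/14 mod 31. 14⁻¹ ≡ 20 (mod 31), so λ ≡ 15.
  x = λ² - 18 - 1 = 225 - 19 ≡ 20; y = λ·(18 - 20) - 28 ≡ 4. → (20, 4)
3B = (20, 4).
Finally 2A + 3B:
(18, 3) + (20, 4). λ = (4 - 3)/(20 - 18) ≡ 1/2 mod 31. 2⁻¹ ≡ 16 (mod 31), so λ ≡ 16.
  x = λ² - 18 - 20 = 256 - 38 ≡ 1; y = λ·(18 - 1) - 3 ≡ 21. → (1, 21)

(1, 21)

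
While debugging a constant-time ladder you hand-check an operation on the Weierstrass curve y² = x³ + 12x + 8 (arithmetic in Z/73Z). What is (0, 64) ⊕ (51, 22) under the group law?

(0, 64) + (51, 22). λ = (22 - 64)/(51 - 0) ≡ 31/51 mod 73. 51⁻¹ ≡ 63 (mod 73) since 51·63 = 3213 ≡ 1, so λ ≡ 55.
  x = λ² - 0 - 51 = 3025 - 51 ≡ 54; y = λ·(0 - 54) - 64 ≡ 32. → (54, 32)

(54, 32)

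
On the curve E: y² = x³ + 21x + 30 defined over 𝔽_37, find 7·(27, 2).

O

Write G = (27, 2).
Repeated addition: build up to 7G.
2G: tangent at (27, 2): λ = (3·27² + 21)/(2·2) ≡ 25/4. 4⁻¹ ≡ 28 (mod 37), so λ ≡ 25·28 ≡ 34.
  x = λ² - 27 - 27 = 1156 - 54 ≡ 29; y = λ·(27 - 29) - 2 ≡ 4. → (29, 4)
3G: (29, 4) + (27, 2). λ = (2 - 4)/(27 - 29) ≡ 35/35 mod 37. 35⁻¹ ≡ 18 (mod 37), so λ ≡ 1.
  x = λ² - 29 - 27 = 1 - 56 ≡ 19; y = λ·(29 - 19) - 4 ≡ 6. → (19, 6)
4G: (19, 6) + (27, 2). λ = (2 - 6)/(27 - 19) ≡ 33/8 mod 37. 8⁻¹ ≡ 14 (mod 37), so λ ≡ 18.
  x = λ² - 19 - 27 = 324 - 46 ≡ 19; y = λ·(19 - 19) - 6 ≡ 31. → (19, 31)
5G: (19, 31) + (27, 2). λ = (2 - 31)/(27 - 19) ≡ 8/8 mod 37. 8⁻¹ ≡ 14 (mod 37) since 8·14 = 112 ≡ 1, so λ ≡ 1.
  x = λ² - 19 - 27 = 1 - 46 ≡ 29; y = λ·(19 - 29) - 31 ≡ 33. → (29, 33)
6G: (29, 33) + (27, 2). λ = (2 - 33)/(27 - 29) ≡ 6/35 mod 37. 35⁻¹ ≡ 18 (mod 37), so λ ≡ 34.
  x = λ² - 29 - 27 = 1156 - 56 ≡ 27; y = λ·(29 - 27) - 33 ≡ 35. → (27, 35)
7G: (27, 35) + (27, 2): same x and y₁ ≡ -y₂, so the sum is O.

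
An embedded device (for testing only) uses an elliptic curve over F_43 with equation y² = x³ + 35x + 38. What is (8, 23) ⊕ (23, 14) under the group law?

(8, 23) + (23, 14). λ = (14 - 23)/(23 - 8) ≡ 34/15 mod 43. 15⁻¹ ≡ 23 (mod 43) since 15·23 = 345 ≡ 1, so λ ≡ 8.
  x = λ² - 8 - 23 = 64 - 31 ≡ 33; y = λ·(8 - 33) - 23 ≡ 35. → (33, 35)

(33, 35)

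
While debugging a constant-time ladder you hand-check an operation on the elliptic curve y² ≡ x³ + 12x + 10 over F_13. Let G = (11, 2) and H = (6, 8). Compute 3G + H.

First 3G:
Repeated addition: build up to 3G.
2G: tangent at (11, 2): λ = (3·11² + 12)/(2·2) ≡ 11/4. 4⁻¹ ≡ 10 (mod 13) since 4·10 = 40 ≡ 1, so λ ≡ 11·10 ≡ 6.
  x = λ² - 11 - 11 = 36 - 22 ≡ 1; y = λ·(11 - 1) - 2 ≡ 6. → (1, 6)
3G: (1, 6) + (11, 2). λ = (2 - 6)/(11 - 1) ≡ 9/10 mod 13. 10⁻¹ ≡ 4 (mod 13) since 10·4 = 40 ≡ 1, so λ ≡ 10.
  x = λ² - 1 - 11 = 100 - 12 ≡ 10; y = λ·(1 - 10) - 6 ≡ 8. → (10, 8)
3G = (10, 8).
Finally 3G + H:
(10, 8) + (6, 8). λ = (8 - 8)/(6 - 10) ≡ 0/9 mod 13. 9⁻¹ ≡ 3 (mod 13) since 9·3 = 27 ≡ 1, so λ ≡ 0.
  x = λ² - 10 - 6 = 0 - 16 ≡ 10; y = λ·(10 - 10) - 8 ≡ 5. → (10, 5)

(10, 5)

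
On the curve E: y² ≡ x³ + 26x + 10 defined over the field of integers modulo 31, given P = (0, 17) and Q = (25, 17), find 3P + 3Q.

O

First 3P:
Repeated addition: build up to 3P.
2P: tangent at (0, 17): λ = (3·0² + 26)/(2·17) ≡ 26/3. 3⁻¹ ≡ 21 (mod 31), so λ ≡ 26·21 ≡ 19.
  x = λ² - 0 - 0 = 361 - 0 ≡ 20; y = λ·(0 - 20) - 17 ≡ 6. → (20, 6)
3P: (20, 6) + (0, 17). λ = (17 - 6)/(0 - 20) ≡ 11/11 mod 31. 11⁻¹ ≡ 17 (mod 31), so λ ≡ 1.
  x = λ² - 20 - 0 = 1 - 20 ≡ 12; y = λ·(20 - 12) - 6 ≡ 2. → (12, 2)
3P = (12, 2).
Next 3Q:
Repeated addition: build up to 3Q.
2Q: tangent at (25, 17): λ = (3·25² + 26)/(2·17) ≡ 10/3. 3⁻¹ ≡ 21 (mod 31) since 3·21 = 63 ≡ 1, so λ ≡ 10·21 ≡ 24.
  x = λ² - 25 - 25 = 576 - 50 ≡ 30; y = λ·(25 - 30) - 17 ≡ 18. → (30, 18)
3Q: (30, 18) + (25, 17). λ = (17 - 18)/(25 - 30) ≡ 30/26 mod 31. 26⁻¹ ≡ 6 (mod 31) since 26·6 = 156 ≡ 1, so λ ≡ 25.
  x = λ² - 30 - 25 = 625 - 55 ≡ 12; y = λ·(30 - 12) - 18 ≡ 29. → (12, 29)
3Q = (12, 29).
Finally 3P + 3Q:
(12, 2) + (12, 29): same x and y₁ ≡ -y₂, so the sum is the point at infinity.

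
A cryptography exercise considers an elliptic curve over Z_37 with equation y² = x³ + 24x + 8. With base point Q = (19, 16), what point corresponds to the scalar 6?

(17, 36)

Double-and-add on 6 = (110)₂. Start with Q = (19, 16) for the leading 1-bit.
double: tangent at (19, 16): λ = (3·19² + 24)/(2·16) ≡ 34/32. 32⁻¹ ≡ 22 (mod 37), so λ ≡ 34·22 ≡ 8.
  x = λ² - 19 - 19 = 64 - 38 ≡ 26; y = λ·(19 - 26) - 16 ≡ 2. → (26, 2)
add Q: (26, 2) + (19, 16). λ = (16 - 2)/(19 - 26) ≡ 14/30 mod 37. 30⁻¹ ≡ 21 (mod 37), so λ ≡ 35.
  x = λ² - 26 - 19 = 1225 - 45 ≡ 33; y = λ·(26 - 33) - 2 ≡ 12. → (33, 12)
double: tangent at (33, 12): λ = (3·33² + 24)/(2·12) ≡ 35/24. 24⁻¹ ≡ 17 (mod 37), so λ ≡ 35·17 ≡ 3.
  x = λ² - 33 - 33 = 9 - 66 ≡ 17; y = λ·(33 - 17) - 12 ≡ 36. → (17, 36)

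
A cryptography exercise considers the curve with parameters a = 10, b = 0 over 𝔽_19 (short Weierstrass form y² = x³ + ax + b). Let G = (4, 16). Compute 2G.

(1, 12)

tangent at (4, 16): λ = (3·4² + 10)/(2·16) ≡ 1/13. 13⁻¹ ≡ 3 (mod 19), so λ ≡ 1·3 ≡ 3.
  x = λ² - 4 - 4 = 9 - 8 ≡ 1; y = λ·(4 - 1) - 16 ≡ 12. → (1, 12)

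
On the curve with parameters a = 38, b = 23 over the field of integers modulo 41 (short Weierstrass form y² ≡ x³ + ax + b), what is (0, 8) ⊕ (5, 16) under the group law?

(32, 31)

(0, 8) + (5, 16). λ = (16 - 8)/(5 - 0) ≡ 8/5 mod 41. 5⁻¹ ≡ 33 (mod 41), so λ ≡ 18.
  x = λ² - 0 - 5 = 324 - 5 ≡ 32; y = λ·(0 - 32) - 8 ≡ 31. → (32, 31)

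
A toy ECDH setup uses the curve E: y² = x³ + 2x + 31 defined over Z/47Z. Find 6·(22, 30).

Write Q = (22, 30).
Double-and-add on 6 = (110)₂. Start with Q = (22, 30) for the leading 1-bit.
double: tangent at (22, 30): λ = (3·22² + 2)/(2·30) ≡ 44/13. 13⁻¹ ≡ 29 (mod 47), so λ ≡ 44·29 ≡ 7.
  x = λ² - 22 - 22 = 49 - 44 ≡ 5; y = λ·(22 - 5) - 30 ≡ 42. → (5, 42)
add Q: (5, 42) + (22, 30). λ = (30 - 42)/(22 - 5) ≡ 35/17 mod 47. 17⁻¹ ≡ 36 (mod 47), so λ ≡ 38.
  x = λ² - 5 - 22 = 1444 - 27 ≡ 7; y = λ·(5 - 7) - 42 ≡ 23. → (7, 23)
double: tangent at (7, 23): λ = (3·7² + 2)/(2·23) ≡ 8/46. 46⁻¹ ≡ 46 (mod 47), so λ ≡ 8·46 ≡ 39.
  x = λ² - 7 - 7 = 1521 - 14 ≡ 3; y = λ·(7 - 3) - 23 ≡ 39. → (3, 39)

(3, 39)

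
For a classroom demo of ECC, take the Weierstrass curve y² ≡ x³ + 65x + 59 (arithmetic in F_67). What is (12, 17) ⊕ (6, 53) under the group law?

(12, 17) + (6, 53). λ = (53 - 17)/(6 - 12) ≡ 36/61 mod 67. 61⁻¹ ≡ 11 (mod 67), so λ ≡ 61.
  x = λ² - 12 - 6 = 3721 - 18 ≡ 18; y = λ·(12 - 18) - 17 ≡ 19. → (18, 19)

(18, 19)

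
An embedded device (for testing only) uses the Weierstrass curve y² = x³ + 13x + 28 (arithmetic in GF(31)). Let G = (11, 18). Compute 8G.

Double-and-add on 8 = (1000)₂. Start with G = (11, 18) for the leading 1-bit.
double: tangent at (11, 18): λ = (3·11² + 13)/(2·18) ≡ 4/5. 5⁻¹ ≡ 25 (mod 31), so λ ≡ 4·25 ≡ 7.
  x = λ² - 11 - 11 = 49 - 22 ≡ 27; y = λ·(11 - 27) - 18 ≡ 25. → (27, 25)
double: tangent at (27, 25): λ = (3·27² + 13)/(2·25) ≡ 30/19. 19⁻¹ ≡ 18 (mod 31) since 19·18 = 342 ≡ 1, so λ ≡ 30·18 ≡ 13.
  x = λ² - 27 - 27 = 169 - 54 ≡ 22; y = λ·(27 - 22) - 25 ≡ 9. → (22, 9)
double: tangent at (22, 9): λ = (3·22² + 13)/(2·9) ≡ 8/18. 18⁻¹ ≡ 19 (mod 31), so λ ≡ 8·19 ≡ 28.
  x = λ² - 22 - 22 = 784 - 44 ≡ 27; y = λ·(22 - 27) - 9 ≡ 6. → (27, 6)

(27, 6)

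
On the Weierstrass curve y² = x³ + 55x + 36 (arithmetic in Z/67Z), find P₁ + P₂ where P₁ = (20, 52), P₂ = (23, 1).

(20, 52) + (23, 1). λ = (1 - 52)/(23 - 20) ≡ 16/3 mod 67. 3⁻¹ ≡ 45 (mod 67) since 3·45 = 135 ≡ 1, so λ ≡ 50.
  x = λ² - 20 - 23 = 2500 - 43 ≡ 45; y = λ·(20 - 45) - 52 ≡ 38. → (45, 38)

(45, 38)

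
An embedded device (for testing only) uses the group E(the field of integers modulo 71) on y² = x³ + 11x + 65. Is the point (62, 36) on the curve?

y² = 36² ≡ 18; x³ + 11x + 65 = 239075 ≡ 18 (mod 71). 18 = 18.

yes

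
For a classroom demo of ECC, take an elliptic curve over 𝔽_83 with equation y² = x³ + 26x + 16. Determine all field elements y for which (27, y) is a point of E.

x³ + 26x + 16 = 20401 ≡ 66 (mod 83).
66 is a non-residue mod 83; no y exists.

none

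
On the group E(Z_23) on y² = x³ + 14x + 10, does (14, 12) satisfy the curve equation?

yes

y² = 12² ≡ 6; x³ + 14x + 10 = 2950 ≡ 6 (mod 23). 6 = 6.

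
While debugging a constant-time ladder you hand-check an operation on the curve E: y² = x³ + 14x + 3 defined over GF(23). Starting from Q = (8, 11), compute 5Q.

(8, 12)

Double-and-add on 5 = (101)₂. Start with Q = (8, 11) for the leading 1-bit.
double: tangent at (8, 11): λ = (3·8² + 14)/(2·11) ≡ 22/22. 22⁻¹ ≡ 22 (mod 23) since 22·22 = 484 ≡ 1, so λ ≡ 22·22 ≡ 1.
  x = λ² - 8 - 8 = 1 - 16 ≡ 8; y = λ·(8 - 8) - 11 ≡ 12. → (8, 12)
double: tangent at (8, 12): λ = (3·8² + 14)/(2·12) ≡ 22/1. 1⁻¹ ≡ 1 (mod 23), so λ ≡ 22·1 ≡ 22.
  x = λ² - 8 - 8 = 484 - 16 ≡ 8; y = λ·(8 - 8) - 12 ≡ 11. → (8, 11)
add Q: tangent at (8, 11): λ = (3·8² + 14)/(2·11) ≡ 22/22. 22⁻¹ ≡ 22 (mod 23), so λ ≡ 22·22 ≡ 1.
  x = λ² - 8 - 8 = 1 - 16 ≡ 8; y = λ·(8 - 8) - 11 ≡ 12. → (8, 12)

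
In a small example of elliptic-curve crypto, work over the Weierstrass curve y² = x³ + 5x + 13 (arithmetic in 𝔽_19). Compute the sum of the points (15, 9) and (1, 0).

(7, 7)

(15, 9) + (1, 0). λ = (0 - 9)/(1 - 15) ≡ 10/5 mod 19. 5⁻¹ ≡ 4 (mod 19) since 5·4 = 20 ≡ 1, so λ ≡ 2.
  x = λ² - 15 - 1 = 4 - 16 ≡ 7; y = λ·(15 - 7) - 9 ≡ 7. → (7, 7)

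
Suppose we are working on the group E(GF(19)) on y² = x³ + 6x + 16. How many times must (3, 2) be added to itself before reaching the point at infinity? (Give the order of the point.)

7

2P: tangent at (3, 2): λ = (3·3² + 6)/(2·2) ≡ 14/4. 4⁻¹ ≡ 5 (mod 19) since 4·5 = 20 ≡ 1, so λ ≡ 14·5 ≡ 13.
  x = λ² - 3 - 3 = 169 - 6 ≡ 11; y = λ·(3 - 11) - 2 ≡ 8. → (11, 8)
3P: (11, 8) + (3, 2). λ = (2 - 8)/(3 - 11) ≡ 13/11 mod 19. 11⁻¹ ≡ 7 (mod 19) since 11·7 = 77 ≡ 1, so λ ≡ 15.
  x = λ² - 11 - 3 = 225 - 14 ≡ 2; y = λ·(11 - 2) - 8 ≡ 13. → (2, 13)
4P: (2, 13) + (3, 2). λ = (2 - 13)/(3 - 2) ≡ 8/1 mod 19. 1⁻¹ ≡ 1 (mod 19), so λ ≡ 8.
  x = λ² - 2 - 3 = 64 - 5 ≡ 2; y = λ·(2 - 2) - 13 ≡ 6. → (2, 6)
5P: (2, 6) + (3, 2). λ = (2 - 6)/(3 - 2) ≡ 15/1 mod 19. 1⁻¹ ≡ 1 (mod 19), so λ ≡ 15.
  x = λ² - 2 - 3 = 225 - 5 ≡ 11; y = λ·(2 - 11) - 6 ≡ 11. → (11, 11)
6P: (11, 11) + (3, 2). λ = (2 - 11)/(3 - 11) ≡ 10/11 mod 19. 11⁻¹ ≡ 7 (mod 19), so λ ≡ 13.
  x = λ² - 11 - 3 = 169 - 14 ≡ 3; y = λ·(11 - 3) - 11 ≡ 17. → (3, 17)
7P: (3, 17) + (3, 2): same x and y₁ ≡ -y₂, so the sum is the point at infinity.
7P = the point at infinity, so the order is 7.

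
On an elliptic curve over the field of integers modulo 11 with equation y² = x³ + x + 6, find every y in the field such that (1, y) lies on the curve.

none

x³ + 1x + 6 = 8 ≡ 8 (mod 11).
8 is a non-residue mod 11; no y exists.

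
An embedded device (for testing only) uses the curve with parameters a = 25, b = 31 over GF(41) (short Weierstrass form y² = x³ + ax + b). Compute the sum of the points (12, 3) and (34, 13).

(3, 16)

(12, 3) + (34, 13). λ = (13 - 3)/(34 - 12) ≡ 10/22 mod 41. 22⁻¹ ≡ 28 (mod 41), so λ ≡ 34.
  x = λ² - 12 - 34 = 1156 - 46 ≡ 3; y = λ·(12 - 3) - 3 ≡ 16. → (3, 16)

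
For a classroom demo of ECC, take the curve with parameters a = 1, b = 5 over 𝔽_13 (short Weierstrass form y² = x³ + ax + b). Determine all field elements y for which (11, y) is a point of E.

none

x³ + 1x + 5 = 1347 ≡ 8 (mod 13).
8 is a non-residue mod 13; no y exists.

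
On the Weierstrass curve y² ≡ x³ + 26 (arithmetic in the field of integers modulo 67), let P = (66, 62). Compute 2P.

tangent at (66, 62): λ = (3·66² + 0)/(2·62) ≡ 3/57. 57⁻¹ ≡ 20 (mod 67), so λ ≡ 3·20 ≡ 60.
  x = λ² - 66 - 66 = 3600 - 132 ≡ 51; y = λ·(66 - 51) - 62 ≡ 34. → (51, 34)

(51, 34)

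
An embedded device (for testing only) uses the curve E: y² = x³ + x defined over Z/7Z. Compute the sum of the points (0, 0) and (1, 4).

(0, 0) + (1, 4). λ = (4 - 0)/(1 - 0) ≡ 4/1 mod 7. 1⁻¹ ≡ 1 (mod 7), so λ ≡ 4.
  x = λ² - 0 - 1 = 16 - 1 ≡ 1; y = λ·(0 - 1) - 0 ≡ 3. → (1, 3)

(1, 3)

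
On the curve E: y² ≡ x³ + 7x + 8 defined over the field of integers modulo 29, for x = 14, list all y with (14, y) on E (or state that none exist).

none

x³ + 7x + 8 = 2850 ≡ 8 (mod 29).
8 is a non-residue mod 29; no y exists.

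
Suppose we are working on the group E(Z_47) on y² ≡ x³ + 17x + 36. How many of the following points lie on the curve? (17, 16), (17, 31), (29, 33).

3

(17, 16): 16² ≡ 21, rhs ≡ 21 → on.
(17, 31): 31² ≡ 21, rhs ≡ 21 → on.
(29, 33): 33² ≡ 8, rhs ≡ 8 → on.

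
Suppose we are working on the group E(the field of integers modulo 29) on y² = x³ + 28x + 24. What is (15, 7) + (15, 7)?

(21, 19)

tangent at (15, 7): λ = (3·15² + 28)/(2·7) ≡ 7/14. 14⁻¹ ≡ 27 (mod 29), so λ ≡ 7·27 ≡ 15.
  x = λ² - 15 - 15 = 225 - 30 ≡ 21; y = λ·(15 - 21) - 7 ≡ 19. → (21, 19)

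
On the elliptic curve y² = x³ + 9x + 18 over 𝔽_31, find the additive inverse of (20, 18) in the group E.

(20, 13)

-(20, 18) = (20, -18 mod 31) = (20, 13).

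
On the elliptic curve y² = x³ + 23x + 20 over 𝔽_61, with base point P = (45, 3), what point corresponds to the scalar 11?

(52, 50)

Repeated addition: build up to 11P.
2P: tangent at (45, 3): λ = (3·45² + 23)/(2·3) ≡ 59/6. 6⁻¹ ≡ 51 (mod 61), so λ ≡ 59·51 ≡ 20.
  x = λ² - 45 - 45 = 400 - 90 ≡ 5; y = λ·(45 - 5) - 3 ≡ 4. → (5, 4)
3P: (5, 4) + (45, 3). λ = (3 - 4)/(45 - 5) ≡ 60/40 mod 61. 40⁻¹ ≡ 29 (mod 61), so λ ≡ 32.
  x = λ² - 5 - 45 = 1024 - 50 ≡ 59; y = λ·(5 - 59) - 4 ≡ 37. → (59, 37)
4P: (59, 37) + (45, 3). λ = (3 - 37)/(45 - 59) ≡ 27/47 mod 61. 47⁻¹ ≡ 13 (mod 61) since 47·13 = 611 ≡ 1, so λ ≡ 46.
  x = λ² - 59 - 45 = 2116 - 104 ≡ 60; y = λ·(59 - 60) - 37 ≡ 39. → (60, 39)
5P: (60, 39) + (45, 3). λ = (3 - 39)/(45 - 60) ≡ 25/46 mod 61. 46⁻¹ ≡ 4 (mod 61) since 46·4 = 184 ≡ 1, so λ ≡ 39.
  x = λ² - 60 - 45 = 1521 - 105 ≡ 13; y = λ·(60 - 13) - 39 ≡ 25. → (13, 25)
6P: (13, 25) + (45, 3). λ = (3 - 25)/(45 - 13) ≡ 39/32 mod 61. 32⁻¹ ≡ 21 (mod 61) since 32·21 = 672 ≡ 1, so λ ≡ 26.
  x = λ² - 13 - 45 = 676 - 58 ≡ 8; y = λ·(13 - 8) - 25 ≡ 44. → (8, 44)
7P: (8, 44) + (45, 3). λ = (3 - 44)/(45 - 8) ≡ 20/37 mod 61. 37⁻¹ ≡ 33 (mod 61), so λ ≡ 50.
  x = λ² - 8 - 45 = 2500 - 53 ≡ 7; y = λ·(8 - 7) - 44 ≡ 6. → (7, 6)
8P: (7, 6) + (45, 3). λ = (3 - 6)/(45 - 7) ≡ 58/38 mod 61. 38⁻¹ ≡ 53 (mod 61), so λ ≡ 24.
  x = λ² - 7 - 45 = 576 - 52 ≡ 36; y = λ·(7 - 36) - 6 ≡ 30. → (36, 30)
9P: (36, 30) + (45, 3). λ = (3 - 30)/(45 - 36) ≡ 34/9 mod 61. 9⁻¹ ≡ 34 (mod 61), so λ ≡ 58.
  x = λ² - 36 - 45 = 3364 - 81 ≡ 50; y = λ·(36 - 50) - 30 ≡ 12. → (50, 12)
10P: (50, 12) + (45, 3). λ = (3 - 12)/(45 - 50) ≡ 52/56 mod 61. 56⁻¹ ≡ 12 (mod 61), so λ ≡ 14.
  x = λ² - 50 - 45 = 196 - 95 ≡ 40; y = λ·(50 - 40) - 12 ≡ 6. → (40, 6)
11P: (40, 6) + (45, 3). λ = (3 - 6)/(45 - 40) ≡ 58/5 mod 61. 5⁻¹ ≡ 49 (mod 61) since 5·49 = 245 ≡ 1, so λ ≡ 36.
  x = λ² - 40 - 45 = 1296 - 85 ≡ 52; y = λ·(40 - 52) - 6 ≡ 50. → (52, 50)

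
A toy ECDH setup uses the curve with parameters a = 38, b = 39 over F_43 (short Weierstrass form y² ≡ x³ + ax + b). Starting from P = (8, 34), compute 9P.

Double-and-add on 9 = (1001)₂. Start with P = (8, 34) for the leading 1-bit.
double: tangent at (8, 34): λ = (3·8² + 38)/(2·34) ≡ 15/25. 25⁻¹ ≡ 31 (mod 43), so λ ≡ 15·31 ≡ 35.
  x = λ² - 8 - 8 = 1225 - 16 ≡ 5; y = λ·(8 - 5) - 34 ≡ 28. → (5, 28)
double: tangent at (5, 28): λ = (3·5² + 38)/(2·28) ≡ 27/13. 13⁻¹ ≡ 10 (mod 43) since 13·10 = 130 ≡ 1, so λ ≡ 27·10 ≡ 12.
  x = λ² - 5 - 5 = 144 - 10 ≡ 5; y = λ·(5 - 5) - 28 ≡ 15. → (5, 15)
double: tangent at (5, 15): λ = (3·5² + 38)/(2·15) ≡ 27/30. 30⁻¹ ≡ 33 (mod 43) since 30·33 = 990 ≡ 1, so λ ≡ 27·33 ≡ 31.
  x = λ² - 5 - 5 = 961 - 10 ≡ 5; y = λ·(5 - 5) - 15 ≡ 28. → (5, 28)
add P: (5, 28) + (8, 34). λ = (34 - 28)/(8 - 5) ≡ 6/3 mod 43. 3⁻¹ ≡ 29 (mod 43), so λ ≡ 2.
  x = λ² - 5 - 8 = 4 - 13 ≡ 34; y = λ·(5 - 34) - 28 ≡ 0. → (34, 0)

(34, 0)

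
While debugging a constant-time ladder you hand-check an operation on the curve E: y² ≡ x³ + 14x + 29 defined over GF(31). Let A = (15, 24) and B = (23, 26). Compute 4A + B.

(20, 1)

First 4A:
Repeated addition: build up to 4A.
2A: tangent at (15, 24): λ = (3·15² + 14)/(2·24) ≡ 7/17. 17⁻¹ ≡ 11 (mod 31) since 17·11 = 187 ≡ 1, so λ ≡ 7·11 ≡ 15.
  x = λ² - 15 - 15 = 225 - 30 ≡ 9; y = λ·(15 - 9) - 24 ≡ 4. → (9, 4)
3A: (9, 4) + (15, 24). λ = (24 - 4)/(15 - 9) ≡ 20/6 mod 31. 6⁻¹ ≡ 26 (mod 31) since 6·26 = 156 ≡ 1, so λ ≡ 24.
  x = λ² - 9 - 15 = 576 - 24 ≡ 25; y = λ·(9 - 25) - 4 ≡ 15. → (25, 15)
4A: (25, 15) + (15, 24). λ = (24 - 15)/(15 - 25) ≡ 9/21 mod 31. 21⁻¹ ≡ 3 (mod 31), so λ ≡ 27.
  x = λ² - 25 - 15 = 729 - 40 ≡ 7; y = λ·(25 - 7) - 15 ≡ 6. → (7, 6)
4A = (7, 6).
Finally 4A + B:
(7, 6) + (23, 26). λ = (26 - 6)/(23 - 7) ≡ 20/16 mod 31. 16⁻¹ ≡ 2 (mod 31), so λ ≡ 9.
  x = λ² - 7 - 23 = 81 - 30 ≡ 20; y = λ·(7 - 20) - 6 ≡ 1. → (20, 1)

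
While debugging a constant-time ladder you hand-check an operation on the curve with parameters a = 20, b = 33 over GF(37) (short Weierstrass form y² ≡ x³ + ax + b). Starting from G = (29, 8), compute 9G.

Repeated addition: build up to 9G.
2G: tangent at (29, 8): λ = (3·29² + 20)/(2·8) ≡ 27/16. 16⁻¹ ≡ 7 (mod 37) since 16·7 = 112 ≡ 1, so λ ≡ 27·7 ≡ 4.
  x = λ² - 29 - 29 = 16 - 58 ≡ 32; y = λ·(29 - 32) - 8 ≡ 17. → (32, 17)
3G: (32, 17) + (29, 8). λ = (8 - 17)/(29 - 32) ≡ 28/34 mod 37. 34⁻¹ ≡ 12 (mod 37), so λ ≡ 3.
  x = λ² - 32 - 29 = 9 - 61 ≡ 22; y = λ·(32 - 22) - 17 ≡ 13. → (22, 13)
4G: (22, 13) + (29, 8). λ = (8 - 13)/(29 - 22) ≡ 32/7 mod 37. 7⁻¹ ≡ 16 (mod 37), so λ ≡ 31.
  x = λ² - 22 - 29 = 961 - 51 ≡ 22; y = λ·(22 - 22) - 13 ≡ 24. → (22, 24)
5G: (22, 24) + (29, 8). λ = (8 - 24)/(29 - 22) ≡ 21/7 mod 37. 7⁻¹ ≡ 16 (mod 37), so λ ≡ 3.
  x = λ² - 22 - 29 = 9 - 51 ≡ 32; y = λ·(22 - 32) - 24 ≡ 20. → (32, 20)
6G: (32, 20) + (29, 8). λ = (8 - 20)/(29 - 32) ≡ 25/34 mod 37. 34⁻¹ ≡ 12 (mod 37), so λ ≡ 4.
  x = λ² - 32 - 29 = 16 - 61 ≡ 29; y = λ·(32 - 29) - 20 ≡ 29. → (29, 29)
7G: (29, 29) + (29, 8): same x and y₁ ≡ -y₂, so the sum is O.
8G: O + (29, 8) = (29, 8) (identity).
9G: tangent at (29, 8): λ = (3·29² + 20)/(2·8) ≡ 27/16. 16⁻¹ ≡ 7 (mod 37) since 16·7 = 112 ≡ 1, so λ ≡ 27·7 ≡ 4.
  x = λ² - 29 - 29 = 16 - 58 ≡ 32; y = λ·(29 - 32) - 8 ≡ 17. → (32, 17)

(32, 17)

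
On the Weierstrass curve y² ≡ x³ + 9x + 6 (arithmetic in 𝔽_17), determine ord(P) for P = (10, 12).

2P: tangent at (10, 12): λ = (3·10² + 9)/(2·12) ≡ 3/7. 7⁻¹ ≡ 5 (mod 17), so λ ≡ 3·5 ≡ 15.
  x = λ² - 10 - 10 = 225 - 20 ≡ 1; y = λ·(10 - 1) - 12 ≡ 4. → (1, 4)
3P: (1, 4) + (10, 12). λ = (12 - 4)/(10 - 1) ≡ 8/9 mod 17. 9⁻¹ ≡ 2 (mod 17), so λ ≡ 16.
  x = λ² - 1 - 10 = 256 - 11 ≡ 7; y = λ·(1 - 7) - 4 ≡ 2. → (7, 2)
4P: (7, 2) + (10, 12). λ = (12 - 2)/(10 - 7) ≡ 10/3 mod 17. 3⁻¹ ≡ 6 (mod 17) since 3·6 = 18 ≡ 1, so λ ≡ 9.
  x = λ² - 7 - 10 = 81 - 17 ≡ 13; y = λ·(7 - 13) - 2 ≡ 12. → (13, 12)
5P: (13, 12) + (10, 12). λ = (12 - 12)/(10 - 13) ≡ 0/14 mod 17. 14⁻¹ ≡ 11 (mod 17) since 14·11 = 154 ≡ 1, so λ ≡ 0.
  x = λ² - 13 - 10 = 0 - 23 ≡ 11; y = λ·(13 - 11) - 12 ≡ 5. → (11, 5)
6P: (11, 5) + (10, 12). λ = (12 - 5)/(10 - 11) ≡ 7/16 mod 17. 16⁻¹ ≡ 16 (mod 17), so λ ≡ 10.
  x = λ² - 11 - 10 = 100 - 21 ≡ 11; y = λ·(11 - 11) - 5 ≡ 12. → (11, 12)
7P: (11, 12) + (10, 12). λ = (12 - 12)/(10 - 11) ≡ 0/16 mod 17. 16⁻¹ ≡ 16 (mod 17) since 16·16 = 256 ≡ 1, so λ ≡ 0.
  x = λ² - 11 - 10 = 0 - 21 ≡ 13; y = λ·(11 - 13) - 12 ≡ 5. → (13, 5)
8P: (13, 5) + (10, 12). λ = (12 - 5)/(10 - 13) ≡ 7/14 mod 17. 14⁻¹ ≡ 11 (mod 17), so λ ≡ 9.
  x = λ² - 13 - 10 = 81 - 23 ≡ 7; y = λ·(13 - 7) - 5 ≡ 15. → (7, 15)
9P: (7, 15) + (10, 12). λ = (12 - 15)/(10 - 7) ≡ 14/3 mod 17. 3⁻¹ ≡ 6 (mod 17) since 3·6 = 18 ≡ 1, so λ ≡ 16.
  x = λ² - 7 - 10 = 256 - 17 ≡ 1; y = λ·(7 - 1) - 15 ≡ 13. → (1, 13)
10P: (1, 13) + (10, 12). λ = (12 - 13)/(10 - 1) ≡ 16/9 mod 17. 9⁻¹ ≡ 2 (mod 17) since 9·2 = 18 ≡ 1, so λ ≡ 15.
  x = λ² - 1 - 10 = 225 - 11 ≡ 10; y = λ·(1 - 10) - 13 ≡ 5. → (10, 5)
11P: (10, 5) + (10, 12): same x and y₁ ≡ -y₂, so the sum is ∞.
11P = ∞, so the order is 11.

11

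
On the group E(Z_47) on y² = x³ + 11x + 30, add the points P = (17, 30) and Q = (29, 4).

(7, 11)

(17, 30) + (29, 4). λ = (4 - 30)/(29 - 17) ≡ 21/12 mod 47. 12⁻¹ ≡ 4 (mod 47) since 12·4 = 48 ≡ 1, so λ ≡ 37.
  x = λ² - 17 - 29 = 1369 - 46 ≡ 7; y = λ·(17 - 7) - 30 ≡ 11. → (7, 11)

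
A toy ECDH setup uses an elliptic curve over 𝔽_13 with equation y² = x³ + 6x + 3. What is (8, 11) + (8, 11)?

(0, 9)

tangent at (8, 11): λ = (3·8² + 6)/(2·11) ≡ 3/9. 9⁻¹ ≡ 3 (mod 13) since 9·3 = 27 ≡ 1, so λ ≡ 3·3 ≡ 9.
  x = λ² - 8 - 8 = 81 - 16 ≡ 0; y = λ·(8 - 0) - 11 ≡ 9. → (0, 9)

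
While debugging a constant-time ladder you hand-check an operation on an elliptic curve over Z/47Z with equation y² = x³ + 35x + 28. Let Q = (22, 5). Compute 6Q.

Double-and-add on 6 = (110)₂. Start with Q = (22, 5) for the leading 1-bit.
double: tangent at (22, 5): λ = (3·22² + 35)/(2·5) ≡ 30/10. 10⁻¹ ≡ 33 (mod 47), so λ ≡ 30·33 ≡ 3.
  x = λ² - 22 - 22 = 9 - 44 ≡ 12; y = λ·(22 - 12) - 5 ≡ 25. → (12, 25)
add Q: (12, 25) + (22, 5). λ = (5 - 25)/(22 - 12) ≡ 27/10 mod 47. 10⁻¹ ≡ 33 (mod 47), so λ ≡ 45.
  x = λ² - 12 - 22 = 2025 - 34 ≡ 17; y = λ·(12 - 17) - 25 ≡ 32. → (17, 32)
double: tangent at (17, 32): λ = (3·17² + 35)/(2·32) ≡ 9/17. 17⁻¹ ≡ 36 (mod 47) since 17·36 = 612 ≡ 1, so λ ≡ 9·36 ≡ 42.
  x = λ² - 17 - 17 = 1764 - 34 ≡ 38; y = λ·(17 - 38) - 32 ≡ 26. → (38, 26)

(38, 26)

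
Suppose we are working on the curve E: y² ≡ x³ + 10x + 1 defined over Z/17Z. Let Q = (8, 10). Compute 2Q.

(9, 2)

tangent at (8, 10): λ = (3·8² + 10)/(2·10) ≡ 15/3. 3⁻¹ ≡ 6 (mod 17) since 3·6 = 18 ≡ 1, so λ ≡ 15·6 ≡ 5.
  x = λ² - 8 - 8 = 25 - 16 ≡ 9; y = λ·(8 - 9) - 10 ≡ 2. → (9, 2)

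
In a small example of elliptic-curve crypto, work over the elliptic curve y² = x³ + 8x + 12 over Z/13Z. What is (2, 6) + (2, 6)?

tangent at (2, 6): λ = (3·2² + 8)/(2·6) ≡ 7/12. 12⁻¹ ≡ 12 (mod 13) since 12·12 = 144 ≡ 1, so λ ≡ 7·12 ≡ 6.
  x = λ² - 2 - 2 = 36 - 4 ≡ 6; y = λ·(2 - 6) - 6 ≡ 9. → (6, 9)

(6, 9)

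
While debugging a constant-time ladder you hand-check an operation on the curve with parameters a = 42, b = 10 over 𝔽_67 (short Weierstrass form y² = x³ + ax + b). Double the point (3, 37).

tangent at (3, 37): λ = (3·3² + 42)/(2·37) ≡ 2/7. 7⁻¹ ≡ 48 (mod 67), so λ ≡ 2·48 ≡ 29.
  x = λ² - 3 - 3 = 841 - 6 ≡ 31; y = λ·(3 - 31) - 37 ≡ 22. → (31, 22)

(31, 22)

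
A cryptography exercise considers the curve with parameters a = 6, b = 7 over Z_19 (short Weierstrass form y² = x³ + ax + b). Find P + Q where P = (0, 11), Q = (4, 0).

(0, 11) + (4, 0). λ = (0 - 11)/(4 - 0) ≡ 8/4 mod 19. 4⁻¹ ≡ 5 (mod 19), so λ ≡ 2.
  x = λ² - 0 - 4 = 4 - 4 ≡ 0; y = λ·(0 - 0) - 11 ≡ 8. → (0, 8)

(0, 8)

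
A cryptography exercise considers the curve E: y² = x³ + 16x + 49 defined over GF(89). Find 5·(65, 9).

Write P = (65, 9).
Double-and-add on 5 = (101)₂. Start with P = (65, 9) for the leading 1-bit.
double: tangent at (65, 9): λ = (3·65² + 16)/(2·9) ≡ 53/18. 18⁻¹ ≡ 5 (mod 89), so λ ≡ 53·5 ≡ 87.
  x = λ² - 65 - 65 = 7569 - 130 ≡ 52; y = λ·(65 - 52) - 9 ≡ 54. → (52, 54)
double: tangent at (52, 54): λ = (3·52² + 16)/(2·54) ≡ 29/19. 19⁻¹ ≡ 75 (mod 89) since 19·75 = 1425 ≡ 1, so λ ≡ 29·75 ≡ 39.
  x = λ² - 52 - 52 = 1521 - 104 ≡ 82; y = λ·(52 - 82) - 54 ≡ 22. → (82, 22)
add P: (82, 22) + (65, 9). λ = (9 - 22)/(65 - 82) ≡ 76/72 mod 89. 72⁻¹ ≡ 68 (mod 89), so λ ≡ 6.
  x = λ² - 82 - 65 = 36 - 147 ≡ 67; y = λ·(82 - 67) - 22 ≡ 68. → (67, 68)

(67, 68)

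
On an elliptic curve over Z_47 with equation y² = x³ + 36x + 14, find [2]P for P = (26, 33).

tangent at (26, 33): λ = (3·26² + 36)/(2·33) ≡ 43/19. 19⁻¹ ≡ 5 (mod 47) since 19·5 = 95 ≡ 1, so λ ≡ 43·5 ≡ 27.
  x = λ² - 26 - 26 = 729 - 52 ≡ 19; y = λ·(26 - 19) - 33 ≡ 15. → (19, 15)

(19, 15)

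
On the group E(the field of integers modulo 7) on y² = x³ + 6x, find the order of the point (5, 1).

4

2P: tangent at (5, 1): λ = (3·5² + 6)/(2·1) ≡ 4/2. 2⁻¹ ≡ 4 (mod 7) since 2·4 = 8 ≡ 1, so λ ≡ 4·4 ≡ 2.
  x = λ² - 5 - 5 = 4 - 10 ≡ 1; y = λ·(5 - 1) - 1 ≡ 0. → (1, 0)
3P: (1, 0) + (5, 1). λ = (1 - 0)/(5 - 1) ≡ 1/4 mod 7. 4⁻¹ ≡ 2 (mod 7), so λ ≡ 2.
  x = λ² - 1 - 5 = 4 - 6 ≡ 5; y = λ·(1 - 5) - 0 ≡ 6. → (5, 6)
4P: (5, 6) + (5, 1): same x and y₁ ≡ -y₂, so the sum is 𝒪.
4P = 𝒪, so the order is 4.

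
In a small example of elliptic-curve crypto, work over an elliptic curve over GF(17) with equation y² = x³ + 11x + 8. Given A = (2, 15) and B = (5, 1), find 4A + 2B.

(11, 10)

First 4A:
Repeated addition: build up to 4A.
2A: tangent at (2, 15): λ = (3·2² + 11)/(2·15) ≡ 6/13. 13⁻¹ ≡ 4 (mod 17), so λ ≡ 6·4 ≡ 7.
  x = λ² - 2 - 2 = 49 - 4 ≡ 11; y = λ·(2 - 11) - 15 ≡ 7. → (11, 7)
3A: (11, 7) + (2, 15). λ = (15 - 7)/(2 - 11) ≡ 8/8 mod 17. 8⁻¹ ≡ 15 (mod 17) since 8·15 = 120 ≡ 1, so λ ≡ 1.
  x = λ² - 11 - 2 = 1 - 13 ≡ 5; y = λ·(11 - 5) - 7 ≡ 16. → (5, 16)
4A: (5, 16) + (2, 15). λ = (15 - 16)/(2 - 5) ≡ 16/14 mod 17. 14⁻¹ ≡ 11 (mod 17), so λ ≡ 6.
  x = λ² - 5 - 2 = 36 - 7 ≡ 12; y = λ·(5 - 12) - 16 ≡ 10. → (12, 10)
4A = (12, 10).
Next 2B:
Repeated addition: build up to 2B.
2B: tangent at (5, 1): λ = (3·5² + 11)/(2·1) ≡ 1/2. 2⁻¹ ≡ 9 (mod 17) since 2·9 = 18 ≡ 1, so λ ≡ 1·9 ≡ 9.
  x = λ² - 5 - 5 = 81 - 10 ≡ 3; y = λ·(5 - 3) - 1 ≡ 0. → (3, 0)
2B = (3, 0).
Finally 4A + 2B:
(12, 10) + (3, 0). λ = (0 - 10)/(3 - 12) ≡ 7/8 mod 17. 8⁻¹ ≡ 15 (mod 17) since 8·15 = 120 ≡ 1, so λ ≡ 3.
  x = λ² - 12 - 3 = 9 - 15 ≡ 11; y = λ·(12 - 11) - 10 ≡ 10. → (11, 10)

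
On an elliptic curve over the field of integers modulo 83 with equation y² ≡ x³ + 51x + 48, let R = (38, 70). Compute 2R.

tangent at (38, 70): λ = (3·38² + 51)/(2·70) ≡ 67/57. 57⁻¹ ≡ 67 (mod 83), so λ ≡ 67·67 ≡ 7.
  x = λ² - 38 - 38 = 49 - 76 ≡ 56; y = λ·(38 - 56) - 70 ≡ 53. → (56, 53)

(56, 53)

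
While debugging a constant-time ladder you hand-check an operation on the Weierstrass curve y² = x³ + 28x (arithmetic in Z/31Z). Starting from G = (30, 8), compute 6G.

Repeated addition: build up to 6G.
2G: tangent at (30, 8): λ = (3·30² + 28)/(2·8) ≡ 0/16. 16⁻¹ ≡ 2 (mod 31), so λ ≡ 0·2 ≡ 0.
  x = λ² - 30 - 30 = 0 - 60 ≡ 2; y = λ·(30 - 2) - 8 ≡ 23. → (2, 23)
3G: (2, 23) + (30, 8). λ = (8 - 23)/(30 - 2) ≡ 16/28 mod 31. 28⁻¹ ≡ 10 (mod 31), so λ ≡ 5.
  x = λ² - 2 - 30 = 25 - 32 ≡ 24; y = λ·(2 - 24) - 23 ≡ 22. → (24, 22)
4G: (24, 22) + (30, 8). λ = (8 - 22)/(30 - 24) ≡ 17/6 mod 31. 6⁻¹ ≡ 26 (mod 31), so λ ≡ 8.
  x = λ² - 24 - 30 = 64 - 54 ≡ 10; y = λ·(24 - 10) - 22 ≡ 28. → (10, 28)
5G: (10, 28) + (30, 8). λ = (8 - 28)/(30 - 10) ≡ 11/20 mod 31. 20⁻¹ ≡ 14 (mod 31), so λ ≡ 30.
  x = λ² - 10 - 30 = 900 - 40 ≡ 23; y = λ·(10 - 23) - 28 ≡ 16. → (23, 16)
6G: (23, 16) + (30, 8). λ = (8 - 16)/(30 - 23) ≡ 23/7 mod 31. 7⁻¹ ≡ 9 (mod 31), so λ ≡ 21.
  x = λ² - 23 - 30 = 441 - 53 ≡ 16; y = λ·(23 - 16) - 16 ≡ 7. → (16, 7)

(16, 7)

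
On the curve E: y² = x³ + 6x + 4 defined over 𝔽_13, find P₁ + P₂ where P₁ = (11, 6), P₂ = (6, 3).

(11, 6) + (6, 3). λ = (3 - 6)/(6 - 11) ≡ 10/8 mod 13. 8⁻¹ ≡ 5 (mod 13) since 8·5 = 40 ≡ 1, so λ ≡ 11.
  x = λ² - 11 - 6 = 121 - 17 ≡ 0; y = λ·(11 - 0) - 6 ≡ 11. → (0, 11)

(0, 11)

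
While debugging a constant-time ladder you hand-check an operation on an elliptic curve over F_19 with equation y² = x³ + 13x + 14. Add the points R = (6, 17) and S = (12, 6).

(7, 7)

(6, 17) + (12, 6). λ = (6 - 17)/(12 - 6) ≡ 8/6 mod 19. 6⁻¹ ≡ 16 (mod 19) since 6·16 = 96 ≡ 1, so λ ≡ 14.
  x = λ² - 6 - 12 = 196 - 18 ≡ 7; y = λ·(6 - 7) - 17 ≡ 7. → (7, 7)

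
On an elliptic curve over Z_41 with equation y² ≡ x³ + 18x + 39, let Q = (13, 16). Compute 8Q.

Repeated addition: build up to 8Q.
2Q: tangent at (13, 16): λ = (3·13² + 18)/(2·16) ≡ 33/32. 32⁻¹ ≡ 9 (mod 41), so λ ≡ 33·9 ≡ 10.
  x = λ² - 13 - 13 = 100 - 26 ≡ 33; y = λ·(13 - 33) - 16 ≡ 30. → (33, 30)
3Q: (33, 30) + (13, 16). λ = (16 - 30)/(13 - 33) ≡ 27/21 mod 41. 21⁻¹ ≡ 2 (mod 41), so λ ≡ 13.
  x = λ² - 33 - 13 = 169 - 46 ≡ 0; y = λ·(33 - 0) - 30 ≡ 30. → (0, 30)
4Q: (0, 30) + (13, 16). λ = (16 - 30)/(13 - 0) ≡ 27/13 mod 41. 13⁻¹ ≡ 19 (mod 41), so λ ≡ 21.
  x = λ² - 0 - 13 = 441 - 13 ≡ 18; y = λ·(0 - 18) - 30 ≡ 2. → (18, 2)
5Q: (18, 2) + (13, 16). λ = (16 - 2)/(13 - 18) ≡ 14/36 mod 41. 36⁻¹ ≡ 8 (mod 41) since 36·8 = 288 ≡ 1, so λ ≡ 30.
  x = λ² - 18 - 13 = 900 - 31 ≡ 8; y = λ·(18 - 8) - 2 ≡ 11. → (8, 11)
6Q: (8, 11) + (13, 16). λ = (16 - 11)/(13 - 8) ≡ 5/5 mod 41. 5⁻¹ ≡ 33 (mod 41), so λ ≡ 1.
  x = λ² - 8 - 13 = 1 - 21 ≡ 21; y = λ·(8 - 21) - 11 ≡ 17. → (21, 17)
7Q: (21, 17) + (13, 16). λ = (16 - 17)/(13 - 21) ≡ 40/33 mod 41. 33⁻¹ ≡ 5 (mod 41) since 33·5 = 165 ≡ 1, so λ ≡ 36.
  x = λ² - 21 - 13 = 1296 - 34 ≡ 32; y = λ·(21 - 32) - 17 ≡ 38. → (32, 38)
8Q: (32, 38) + (13, 16). λ = (16 - 38)/(13 - 32) ≡ 19/22 mod 41. 22⁻¹ ≡ 28 (mod 41), so λ ≡ 40.
  x = λ² - 32 - 13 = 1600 - 45 ≡ 38; y = λ·(32 - 38) - 38 ≡ 9. → (38, 9)

(38, 9)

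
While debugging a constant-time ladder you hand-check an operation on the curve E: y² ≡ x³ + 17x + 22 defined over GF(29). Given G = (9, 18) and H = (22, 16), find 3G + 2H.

First 3G:
Repeated addition: build up to 3G.
2G: tangent at (9, 18): λ = (3·9² + 17)/(2·18) ≡ 28/7. 7⁻¹ ≡ 25 (mod 29) since 7·25 = 175 ≡ 1, so λ ≡ 28·25 ≡ 4.
  x = λ² - 9 - 9 = 16 - 18 ≡ 27; y = λ·(9 - 27) - 18 ≡ 26. → (27, 26)
3G: (27, 26) + (9, 18). λ = (18 - 26)/(9 - 27) ≡ 21/11 mod 29. 11⁻¹ ≡ 8 (mod 29), so λ ≡ 23.
  x = λ² - 27 - 9 = 529 - 36 ≡ 0; y = λ·(27 - 0) - 26 ≡ 15. → (0, 15)
3G = (0, 15).
Next 2H:
Repeated addition: build up to 2H.
2H: tangent at (22, 16): λ = (3·22² + 17)/(2·16) ≡ 19/3. 3⁻¹ ≡ 10 (mod 29), so λ ≡ 19·10 ≡ 16.
  x = λ² - 22 - 22 = 256 - 44 ≡ 9; y = λ·(22 - 9) - 16 ≡ 18. → (9, 18)
2H = (9, 18).
Finally 3G + 2H:
(0, 15) + (9, 18). λ = (18 - 15)/(9 - 0) ≡ 3/9 mod 29. 9⁻¹ ≡ 13 (mod 29), so λ ≡ 10.
  x = λ² - 0 - 9 = 100 - 9 ≡ 4; y = λ·(0 - 4) - 15 ≡ 3. → (4, 3)

(4, 3)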